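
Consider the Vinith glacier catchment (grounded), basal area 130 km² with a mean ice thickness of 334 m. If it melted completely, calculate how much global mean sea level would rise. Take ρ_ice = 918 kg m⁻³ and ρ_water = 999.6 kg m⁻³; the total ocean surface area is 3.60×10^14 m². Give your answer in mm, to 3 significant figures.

≈ 0.111 mm

Vinith: ice volume = 130 km² × 334 m = 43.42 km³; 43.42 × (918/999.6) = 39.88 km³ of water.
Spread over 3.60×10^14 m² of ocean, Δh = 3.988×10^10 / 3.60×10^14 = 1.11×10^-4 m = 0.111 mm.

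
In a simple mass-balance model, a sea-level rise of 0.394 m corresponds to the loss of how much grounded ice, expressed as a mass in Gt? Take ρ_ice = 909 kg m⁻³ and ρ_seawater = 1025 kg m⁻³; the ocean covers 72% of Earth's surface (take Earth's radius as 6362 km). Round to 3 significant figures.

Required water volume = Δh × A = 0.394 m × 3.66×10^14 m² = 1.443×10^14 m³.
ρ_w = 1025 kg m⁻³, so the mass of water = 1.443×10^14 m³ × 1025 kg m⁻³ = 1.479×10^17 kg = 1.48×10^5 Gt (and the same mass of ice, by conservation).

≈ 1.48×10^5 Gt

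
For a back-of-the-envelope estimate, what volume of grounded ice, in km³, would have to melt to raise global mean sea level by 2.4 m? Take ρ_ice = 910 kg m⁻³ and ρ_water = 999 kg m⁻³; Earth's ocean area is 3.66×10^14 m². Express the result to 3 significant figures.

≈ 9.64×10^5 km³

Required water volume = Δh × A = 2.4 m × 3.66×10^14 m² = 8.784×10^14 m³ = 8.784×10^5 km³.
Ice volume = water volume × ρ_w/ρ_ice = 8.784×10^5 × 999/910 = 9.64×10^5 km³.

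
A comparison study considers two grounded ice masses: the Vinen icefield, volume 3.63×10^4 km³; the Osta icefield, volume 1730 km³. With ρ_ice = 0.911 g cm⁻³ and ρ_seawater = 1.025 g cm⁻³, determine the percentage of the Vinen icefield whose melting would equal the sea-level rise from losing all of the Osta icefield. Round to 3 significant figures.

≈ 4.77 %

Equal sea-level rise means equal mass of meltwater, i.e. equal mass of ice lost.
Ice mass of Osta: 1.576×10^15 kg; ice mass of Vinen: 3.307×10^16 kg.
Fraction required = 1.576×10^15 / 3.307×10^16 = 0.0477 → 4.77 %.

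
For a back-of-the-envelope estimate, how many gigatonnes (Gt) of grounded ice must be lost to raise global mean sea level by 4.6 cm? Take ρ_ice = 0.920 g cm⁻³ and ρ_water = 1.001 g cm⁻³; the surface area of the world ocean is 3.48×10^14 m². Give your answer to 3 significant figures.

Required water volume = Δh × A = 0.046 m × 3.48×10^14 m² = 1.601×10^13 m³.
ρ_w = 1.001 g cm⁻³ = 1001 kg m⁻³, so the mass of water = 1.601×10^13 m³ × 1001 kg m⁻³ = 1.602×10^16 kg = 1.60×10^4 Gt (and the same mass of ice, by conservation).

≈ 1.60×10^4 Gt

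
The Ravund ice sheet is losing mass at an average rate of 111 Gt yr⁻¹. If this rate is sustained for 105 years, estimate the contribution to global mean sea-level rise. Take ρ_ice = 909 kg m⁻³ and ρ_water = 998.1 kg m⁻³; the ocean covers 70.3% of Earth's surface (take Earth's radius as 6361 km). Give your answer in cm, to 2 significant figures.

Total mass lost = 111 Gt/yr × 105 yr = 1.166×10^4 Gt = 1.166×10^16 kg.
ρ_w = 998.1 kg m⁻³, so water volume = 1.166×10^16 / 998.1 = 1.168×10^13 m³.
Δh = 1.168×10^13 / 3.57×10^14 = 0.0327 m = 3.3 cm.

≈ 3.3 cm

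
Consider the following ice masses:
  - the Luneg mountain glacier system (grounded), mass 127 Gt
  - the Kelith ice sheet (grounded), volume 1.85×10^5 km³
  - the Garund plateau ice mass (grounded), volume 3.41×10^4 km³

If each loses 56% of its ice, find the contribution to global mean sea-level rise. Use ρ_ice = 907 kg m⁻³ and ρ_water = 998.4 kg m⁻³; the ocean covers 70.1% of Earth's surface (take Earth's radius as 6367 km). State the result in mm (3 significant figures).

≈ 312 mm

Luneg: 0.56 × 127 Gt = 7.112×10^13 kg; dividing by ρ_w = 998.4 kg m⁻³ gives 7.123×10^10 m³ of water.
Kelith: 0.56 × 1.85×10^5 km³ × (907/998.4) = 9.412×10^4 km³ of water.
Garund: 0.56 × 3.41×10^4 km³ × (907/998.4) = 1.735×10^4 km³ of water.
Total added water ≈ 1.115×10^14 m³ over 3.57×10^14 m² → Δh = 0.312 m = 312 mm.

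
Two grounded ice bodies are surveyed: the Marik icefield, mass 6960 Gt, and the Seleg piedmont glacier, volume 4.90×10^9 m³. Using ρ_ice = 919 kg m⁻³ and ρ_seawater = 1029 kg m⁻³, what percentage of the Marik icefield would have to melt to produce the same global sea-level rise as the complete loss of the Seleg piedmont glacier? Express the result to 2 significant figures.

≈ 0.065 %

Equal sea-level rise means equal mass of meltwater, i.e. equal mass of ice lost.
Ice mass of Seleg: 4.503×10^12 kg; ice mass of Marik: 6.960×10^15 kg.
Fraction required = 4.503×10^12 / 6.960×10^15 = 6.47×10^-4 → 0.065 %.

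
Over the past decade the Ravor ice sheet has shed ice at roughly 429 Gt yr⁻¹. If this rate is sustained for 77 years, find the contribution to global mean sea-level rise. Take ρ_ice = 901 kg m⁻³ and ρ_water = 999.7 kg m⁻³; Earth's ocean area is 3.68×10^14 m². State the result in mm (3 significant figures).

≈ 89.8 mm

Total mass lost = 429 Gt/yr × 77 yr = 3.303×10^4 Gt = 3.303×10^16 kg.
ρ_w = 999.7 kg m⁻³, so water volume = 3.303×10^16 / 999.7 = 3.304×10^13 m³.
Δh = 3.304×10^13 / 3.68×10^14 = 0.0898 m = 89.8 mm.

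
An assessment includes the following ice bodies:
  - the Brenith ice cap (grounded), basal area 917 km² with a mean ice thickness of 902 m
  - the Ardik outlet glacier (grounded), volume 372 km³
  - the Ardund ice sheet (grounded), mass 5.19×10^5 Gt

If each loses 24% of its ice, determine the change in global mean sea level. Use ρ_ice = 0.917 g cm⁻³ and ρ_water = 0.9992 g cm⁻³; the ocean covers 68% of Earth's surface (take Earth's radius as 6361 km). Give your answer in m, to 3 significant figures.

≈ 0.361 m

Brenith: ice volume = 917 km² × 902 m = 827.1 km³; 0.24 × 827.1 × (917/999.2) = 182.2 km³ of water.
Ardik: 0.24 × 372 km³ × (917/999.2) = 81.94 km³ of water.
Ardund: 0.24 × 5.19×10^5 Gt = 1.246×10^17 kg; dividing by ρ_w = 0.9992 g cm⁻³ = 999.2 kg m⁻³ gives 1.247×10^14 m³ of water.
Total added water ≈ 1.249×10^14 m³ over 3.46×10^14 m² → Δh = 0.361 m.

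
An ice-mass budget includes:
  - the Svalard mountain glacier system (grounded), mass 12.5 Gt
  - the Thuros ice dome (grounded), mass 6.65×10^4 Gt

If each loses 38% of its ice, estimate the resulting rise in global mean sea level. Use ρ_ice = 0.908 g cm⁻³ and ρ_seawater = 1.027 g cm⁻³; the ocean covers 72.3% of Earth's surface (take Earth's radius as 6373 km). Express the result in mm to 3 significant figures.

Svalard: 0.38 × 12.5 Gt = 4.750×10^12 kg; dividing by ρ_w = 1.027 g cm⁻³ = 1027 kg m⁻³ gives 4.625×10^9 m³ of water.
Thuros: 0.38 × 6.65×10^4 Gt = 2.527×10^16 kg; dividing by ρ_w = 1027 kg m⁻³ gives 2.461×10^13 m³ of water.
Total added water ≈ 2.461×10^13 m³ over 3.69×10^14 m² → Δh = 0.0667 m = 66.7 mm.

≈ 66.7 mm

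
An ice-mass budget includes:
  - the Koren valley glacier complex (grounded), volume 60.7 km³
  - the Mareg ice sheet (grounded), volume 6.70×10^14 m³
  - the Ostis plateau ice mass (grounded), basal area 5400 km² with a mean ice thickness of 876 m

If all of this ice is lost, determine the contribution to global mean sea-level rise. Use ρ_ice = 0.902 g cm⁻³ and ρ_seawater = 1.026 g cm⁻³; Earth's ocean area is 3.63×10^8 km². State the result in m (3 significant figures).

Koren: 60.7 km³ × (902/1026) = 53.36 km³ of water.
Mareg: 6.70×10^14 m³ × (902/1026) = 5.890×10^14 m³ of water.
Ostis: ice volume = 5400 km² × 876 m = 4730 km³; 4730 × (902/1026) = 4159 km³ of water.
Total added water ≈ 5.932×10^14 m³ over 3.63×10^14 m² → Δh = 1.63 m.

≈ 1.63 m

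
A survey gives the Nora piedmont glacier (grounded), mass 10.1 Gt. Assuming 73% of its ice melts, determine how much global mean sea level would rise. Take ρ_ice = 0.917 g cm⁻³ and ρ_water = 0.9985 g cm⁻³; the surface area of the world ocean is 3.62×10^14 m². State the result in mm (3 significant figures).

Nora: 0.73 × 10.1 Gt = 7.373×10^12 kg; dividing by ρ_w = 0.9985 g cm⁻³ = 998.5 kg m⁻³ gives 7.384×10^9 m³ of water.
Spread over 3.62×10^14 m² of ocean, Δh = 7.384×10^9 / 3.62×10^14 = 2.04×10^-5 m = 0.0204 mm.

≈ 0.0204 mm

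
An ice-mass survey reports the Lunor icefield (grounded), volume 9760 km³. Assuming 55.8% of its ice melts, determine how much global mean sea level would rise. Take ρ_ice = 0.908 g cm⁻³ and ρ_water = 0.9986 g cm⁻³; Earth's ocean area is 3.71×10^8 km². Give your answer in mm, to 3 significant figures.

≈ 13.3 mm

Lunor: 0.558 × 9760 km³ × (908/998.6) = 4952 km³ of water.
Spread over 3.71×10^14 m² of ocean, Δh = 4.952×10^12 / 3.71×10^14 = 0.0133 m = 13.3 mm.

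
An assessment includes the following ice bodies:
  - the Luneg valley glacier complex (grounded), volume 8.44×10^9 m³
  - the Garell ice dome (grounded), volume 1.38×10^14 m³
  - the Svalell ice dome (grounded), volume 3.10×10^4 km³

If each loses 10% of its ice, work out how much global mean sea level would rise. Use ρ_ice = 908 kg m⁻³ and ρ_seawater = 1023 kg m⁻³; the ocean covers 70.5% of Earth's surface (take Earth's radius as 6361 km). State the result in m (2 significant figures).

≈ 0.042 m

Luneg: 0.1 × 8.44×10^9 m³ × (908/1023) = 7.491×10^8 m³ of water.
Garell: 0.1 × 1.38×10^14 m³ × (908/1023) = 1.225×10^13 m³ of water.
Svalell: 0.1 × 3.10×10^4 km³ × (908/1023) = 2752 km³ of water.
Total added water ≈ 1.500×10^13 m³ over 3.58×10^14 m² → Δh = 0.0418 m.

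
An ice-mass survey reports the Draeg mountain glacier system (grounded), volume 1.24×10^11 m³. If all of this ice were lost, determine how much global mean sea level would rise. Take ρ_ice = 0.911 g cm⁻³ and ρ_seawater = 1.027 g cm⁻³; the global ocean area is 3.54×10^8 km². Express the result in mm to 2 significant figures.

Draeg: 1.24×10^11 m³ × (911/1027) = 1.100×10^11 m³ of water.
Spread over 3.54×10^14 m² of ocean, Δh = 1.100×10^11 / 3.54×10^14 = 3.11×10^-4 m = 0.31 mm.

≈ 0.31 mm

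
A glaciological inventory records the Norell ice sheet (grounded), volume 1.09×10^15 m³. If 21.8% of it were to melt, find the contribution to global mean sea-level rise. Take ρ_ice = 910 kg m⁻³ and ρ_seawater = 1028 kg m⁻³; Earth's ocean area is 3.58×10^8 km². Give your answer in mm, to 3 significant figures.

Norell: 0.218 × 1.09×10^15 m³ × (910/1028) = 2.103×10^14 m³ of water.
Spread over 3.58×10^14 m² of ocean, Δh = 2.103×10^14 / 3.58×10^14 = 0.588 m = 588 mm.

≈ 588 mm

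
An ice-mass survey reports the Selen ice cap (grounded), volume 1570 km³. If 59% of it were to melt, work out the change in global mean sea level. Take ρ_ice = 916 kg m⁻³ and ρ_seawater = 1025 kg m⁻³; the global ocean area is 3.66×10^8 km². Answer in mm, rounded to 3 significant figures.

Selen: 0.59 × 1570 km³ × (916/1025) = 827.8 km³ of water.
Spread over 3.66×10^14 m² of ocean, Δh = 8.278×10^11 / 3.66×10^14 = 2.26×10^-3 m = 2.26 mm.

≈ 2.26 mm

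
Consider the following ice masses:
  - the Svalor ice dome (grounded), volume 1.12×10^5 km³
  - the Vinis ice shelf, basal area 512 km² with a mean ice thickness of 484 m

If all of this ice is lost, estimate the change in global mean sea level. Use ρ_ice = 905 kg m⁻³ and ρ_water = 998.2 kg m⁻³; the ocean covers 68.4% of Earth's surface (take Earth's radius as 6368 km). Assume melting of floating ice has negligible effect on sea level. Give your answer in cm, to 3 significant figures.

Svalor: 1.12×10^5 km³ × (905/998.2) = 1.015×10^5 km³ of water.
The Vinis ice shelf is floating and already displaces its own weight of water, so its melt adds essentially nothing to sea level.
Total added water ≈ 1.015×10^14 m³ over 3.49×10^14 m² → Δh = 0.291 m = 29.1 cm.

≈ 29.1 cm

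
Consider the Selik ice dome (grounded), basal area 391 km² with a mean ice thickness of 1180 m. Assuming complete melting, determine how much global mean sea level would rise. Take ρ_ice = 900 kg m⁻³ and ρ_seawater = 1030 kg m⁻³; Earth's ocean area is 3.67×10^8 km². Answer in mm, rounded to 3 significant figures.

≈ 1.10 mm

Selik: ice volume = 391 km² × 1180 m = 461.4 km³; 461.4 × (900/1030) = 403.1 km³ of water.
Spread over 3.67×10^14 m² of ocean, Δh = 4.031×10^11 / 3.67×10^14 = 1.10×10^-3 m = 1.10 mm.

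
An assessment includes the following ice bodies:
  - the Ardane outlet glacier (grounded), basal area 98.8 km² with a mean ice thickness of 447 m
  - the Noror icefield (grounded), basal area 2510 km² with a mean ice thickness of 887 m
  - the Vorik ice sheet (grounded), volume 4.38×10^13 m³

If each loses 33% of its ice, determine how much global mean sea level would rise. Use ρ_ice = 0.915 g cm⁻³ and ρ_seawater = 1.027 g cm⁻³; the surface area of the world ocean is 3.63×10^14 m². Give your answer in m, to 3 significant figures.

Ardane: ice volume = 98.8 km² × 447 m = 44.16 km³; 0.33 × 44.16 × (915/1027) = 12.98 km³ of water.
Noror: ice volume = 2510 km² × 887 m = 2226 km³; 0.33 × 2226 × (915/1027) = 654.6 km³ of water.
Vorik: 0.33 × 4.38×10^13 m³ × (915/1027) = 1.288×10^13 m³ of water.
Total added water ≈ 1.355×10^13 m³ over 3.63×10^14 m² → Δh = 0.0373 m.

≈ 0.0373 m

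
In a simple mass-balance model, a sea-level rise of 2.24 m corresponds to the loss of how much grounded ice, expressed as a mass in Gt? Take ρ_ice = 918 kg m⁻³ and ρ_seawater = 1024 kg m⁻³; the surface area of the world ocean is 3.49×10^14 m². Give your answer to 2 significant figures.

Required water volume = Δh × A = 2.24 m × 3.49×10^14 m² = 7.818×10^14 m³.
ρ_w = 1024 kg m⁻³, so the mass of water = 7.818×10^14 m³ × 1024 kg m⁻³ = 8.005×10^17 kg = 8.0×10^5 Gt (and the same mass of ice, by conservation).

≈ 8.0×10^5 Gt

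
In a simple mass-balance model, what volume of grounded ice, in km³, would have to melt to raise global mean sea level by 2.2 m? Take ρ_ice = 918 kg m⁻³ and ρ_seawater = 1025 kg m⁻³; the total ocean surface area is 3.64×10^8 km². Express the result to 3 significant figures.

Required water volume = Δh × A = 2.2 m × 3.64×10^14 m² = 8.008×10^14 m³ = 8.008×10^5 km³.
Ice volume = water volume × ρ_w/ρ_ice = 8.008×10^5 × 1025/918 = 8.94×10^5 km³.

≈ 8.94×10^5 km³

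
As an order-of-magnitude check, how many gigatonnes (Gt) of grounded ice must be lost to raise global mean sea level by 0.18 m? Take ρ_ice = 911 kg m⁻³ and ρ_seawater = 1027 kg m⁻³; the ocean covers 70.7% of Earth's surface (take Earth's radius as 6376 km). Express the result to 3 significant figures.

≈ 6.68×10^4 Gt

Required water volume = Δh × A = 0.18 m × 3.61×10^14 m² = 6.501×10^13 m³.
ρ_w = 1027 kg m⁻³, so the mass of water = 6.501×10^13 m³ × 1027 kg m⁻³ = 6.677×10^16 kg = 6.68×10^4 Gt (and the same mass of ice, by conservation).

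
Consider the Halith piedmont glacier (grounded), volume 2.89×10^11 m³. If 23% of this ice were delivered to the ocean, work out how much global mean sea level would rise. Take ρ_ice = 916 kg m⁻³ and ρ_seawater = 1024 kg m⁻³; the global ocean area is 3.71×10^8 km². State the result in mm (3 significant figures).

Halith: 0.23 × 2.89×10^11 m³ × (916/1024) = 5.946×10^10 m³ of water.
Spread over 3.71×10^14 m² of ocean, Δh = 5.946×10^10 / 3.71×10^14 = 1.60×10^-4 m = 0.160 mm.

≈ 0.160 mm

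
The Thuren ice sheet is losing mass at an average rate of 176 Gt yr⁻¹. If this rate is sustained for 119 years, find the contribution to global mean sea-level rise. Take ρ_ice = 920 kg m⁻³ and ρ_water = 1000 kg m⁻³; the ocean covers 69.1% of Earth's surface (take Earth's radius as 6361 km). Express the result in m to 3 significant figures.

≈ 0.0596 m

Total mass lost = 176 Gt/yr × 119 yr = 2.094×10^4 Gt = 2.094×10^16 kg.
ρ_w = 1000 kg m⁻³, so water volume = 2.094×10^16 / 1000 = 2.094×10^13 m³.
Δh = 2.094×10^13 / 3.51×10^14 = 0.0596 m.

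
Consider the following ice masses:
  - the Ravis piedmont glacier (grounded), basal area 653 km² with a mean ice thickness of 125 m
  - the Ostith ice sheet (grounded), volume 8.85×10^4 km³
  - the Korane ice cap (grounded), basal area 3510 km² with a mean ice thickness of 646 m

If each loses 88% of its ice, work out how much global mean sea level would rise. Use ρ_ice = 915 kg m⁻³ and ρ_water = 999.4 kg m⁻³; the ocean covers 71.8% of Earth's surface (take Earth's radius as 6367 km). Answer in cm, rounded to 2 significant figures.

≈ 20 cm

Ravis: ice volume = 653 km² × 125 m = 81.62 km³; 0.88 × 81.62 × (915/999.4) = 65.76 km³ of water.
Ostith: 0.88 × 8.85×10^4 km³ × (915/999.4) = 7.130×10^4 km³ of water.
Korane: ice volume = 3510 km² × 646 m = 2267 km³; 0.88 × 2267 × (915/999.4) = 1827 km³ of water.
Total added water ≈ 7.320×10^13 m³ over 3.66×10^14 m² → Δh = 0.200 m = 20 cm.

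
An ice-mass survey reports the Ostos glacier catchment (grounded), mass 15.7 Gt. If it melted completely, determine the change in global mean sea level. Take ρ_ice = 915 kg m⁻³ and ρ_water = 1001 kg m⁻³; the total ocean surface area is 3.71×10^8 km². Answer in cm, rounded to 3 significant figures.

Ostos: 15.7 Gt = 1.570×10^13 kg; dividing by ρ_w = 1001 kg m⁻³ gives 1.568×10^10 m³ of water.
Spread over 3.71×10^14 m² of ocean, Δh = 1.568×10^10 / 3.71×10^14 = 4.23×10^-5 m = 4.23×10^-3 cm.

≈ 4.23×10^-3 cm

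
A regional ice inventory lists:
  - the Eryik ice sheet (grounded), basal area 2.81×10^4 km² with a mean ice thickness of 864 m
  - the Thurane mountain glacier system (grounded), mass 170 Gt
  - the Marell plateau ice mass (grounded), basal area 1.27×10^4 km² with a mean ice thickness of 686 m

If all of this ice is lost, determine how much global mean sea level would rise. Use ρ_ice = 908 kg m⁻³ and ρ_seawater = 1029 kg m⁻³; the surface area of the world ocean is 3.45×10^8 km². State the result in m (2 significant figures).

≈ 0.085 m

Eryik: ice volume = 2.81×10^4 km² × 864 m = 2.428×10^4 km³; 2.428×10^4 × (908/1029) = 2.142×10^4 km³ of water.
Thurane: 170 Gt = 1.700×10^14 kg; dividing by ρ_w = 1029 kg m⁻³ gives 1.652×10^11 m³ of water.
Marell: ice volume = 1.27×10^4 km² × 686 m = 8712 km³; 8712 × (908/1029) = 7688 km³ of water.
Total added water ≈ 2.928×10^13 m³ over 3.45×10^14 m² → Δh = 0.0849 m.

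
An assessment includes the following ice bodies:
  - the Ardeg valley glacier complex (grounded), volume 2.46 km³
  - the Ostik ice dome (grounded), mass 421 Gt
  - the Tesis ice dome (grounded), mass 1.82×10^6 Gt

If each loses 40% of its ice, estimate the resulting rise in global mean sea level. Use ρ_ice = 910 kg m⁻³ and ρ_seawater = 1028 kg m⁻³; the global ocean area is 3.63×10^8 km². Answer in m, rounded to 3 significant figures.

Ardeg: 0.4 × 2.46 km³ × (910/1028) = 0.8711 km³ of water.
Ostik: 0.4 × 421 Gt = 1.684×10^14 kg; dividing by ρ_w = 1028 kg m⁻³ gives 1.638×10^11 m³ of water.
Tesis: 0.4 × 1.82×10^6 Gt = 7.280×10^17 kg; dividing by ρ_w = 1028 kg m⁻³ gives 7.082×10^14 m³ of water.
Total added water ≈ 7.083×10^14 m³ over 3.63×10^14 m² → Δh = 1.95 m.

≈ 1.95 m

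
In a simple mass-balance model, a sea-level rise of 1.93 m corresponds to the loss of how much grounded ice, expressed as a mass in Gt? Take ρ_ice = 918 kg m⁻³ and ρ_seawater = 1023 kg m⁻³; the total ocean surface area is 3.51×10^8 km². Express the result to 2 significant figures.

≈ 6.9×10^5 Gt

Required water volume = Δh × A = 1.93 m × 3.51×10^14 m² = 6.774×10^14 m³.
ρ_w = 1023 kg m⁻³, so the mass of water = 6.774×10^14 m³ × 1023 kg m⁻³ = 6.930×10^17 kg = 6.9×10^5 Gt (and the same mass of ice, by conservation).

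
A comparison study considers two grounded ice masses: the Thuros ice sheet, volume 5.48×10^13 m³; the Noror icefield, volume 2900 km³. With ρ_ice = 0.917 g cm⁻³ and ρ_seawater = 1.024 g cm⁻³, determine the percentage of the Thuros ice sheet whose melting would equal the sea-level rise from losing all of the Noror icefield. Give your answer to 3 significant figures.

Equal sea-level rise means equal mass of meltwater, i.e. equal mass of ice lost.
Ice mass of Noror: 2.659×10^15 kg; ice mass of Thuros: 5.025×10^16 kg.
Fraction required = 2.659×10^15 / 5.025×10^16 = 0.0529 → 5.29 %.

≈ 5.29 %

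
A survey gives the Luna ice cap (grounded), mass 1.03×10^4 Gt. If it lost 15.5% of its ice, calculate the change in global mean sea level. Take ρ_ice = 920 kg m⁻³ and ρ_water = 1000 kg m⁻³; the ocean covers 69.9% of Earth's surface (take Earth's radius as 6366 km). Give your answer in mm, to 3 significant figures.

≈ 4.48 mm

Luna: 0.155 × 1.03×10^4 Gt = 1.596×10^15 kg; dividing by ρ_w = 1000 kg m⁻³ gives 1.596×10^12 m³ of water.
Spread over 3.56×10^14 m² of ocean, Δh = 1.596×10^12 / 3.56×10^14 = 4.48×10^-3 m = 4.48 mm.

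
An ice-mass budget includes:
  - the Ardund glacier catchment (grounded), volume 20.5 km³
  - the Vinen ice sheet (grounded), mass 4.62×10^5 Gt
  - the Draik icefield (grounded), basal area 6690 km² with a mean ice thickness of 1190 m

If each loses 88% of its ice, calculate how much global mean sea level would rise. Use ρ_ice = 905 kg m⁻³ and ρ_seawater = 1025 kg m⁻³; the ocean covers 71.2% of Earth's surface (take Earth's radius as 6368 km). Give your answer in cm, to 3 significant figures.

≈ 111 cm

Ardund: 0.88 × 20.5 km³ × (905/1025) = 15.93 km³ of water.
Vinen: 0.88 × 4.62×10^5 Gt = 4.066×10^17 kg; dividing by ρ_w = 1025 kg m⁻³ gives 3.966×10^14 m³ of water.
Draik: ice volume = 6690 km² × 1190 m = 7961 km³; 0.88 × 7961 × (905/1025) = 6186 km³ of water.
Total added water ≈ 4.028×10^14 m³ over 3.63×10^14 m² → Δh = 1.11 m = 111 cm.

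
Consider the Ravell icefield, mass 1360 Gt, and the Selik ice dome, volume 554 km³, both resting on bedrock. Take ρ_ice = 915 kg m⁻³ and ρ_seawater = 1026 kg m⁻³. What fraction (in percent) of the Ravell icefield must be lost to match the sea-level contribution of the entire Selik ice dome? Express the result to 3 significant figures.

≈ 37.3 %

Equal sea-level rise means equal mass of meltwater, i.e. equal mass of ice lost.
Ice mass of Selik: 5.069×10^14 kg; ice mass of Ravell: 1.360×10^15 kg.
Fraction required = 5.069×10^14 / 1.360×10^15 = 0.373 → 37.3 %.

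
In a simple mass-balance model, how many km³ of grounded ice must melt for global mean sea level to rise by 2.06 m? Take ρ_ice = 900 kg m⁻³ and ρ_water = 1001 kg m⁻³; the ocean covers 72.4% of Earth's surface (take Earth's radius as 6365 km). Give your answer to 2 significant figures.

≈ 8.4×10^5 km³

Required water volume = Δh × A = 2.06 m × 3.69×10^14 m² = 7.593×10^14 m³ = 7.593×10^5 km³.
Ice volume = water volume × ρ_w/ρ_ice = 7.593×10^5 × 1001/900 = 8.4×10^5 km³.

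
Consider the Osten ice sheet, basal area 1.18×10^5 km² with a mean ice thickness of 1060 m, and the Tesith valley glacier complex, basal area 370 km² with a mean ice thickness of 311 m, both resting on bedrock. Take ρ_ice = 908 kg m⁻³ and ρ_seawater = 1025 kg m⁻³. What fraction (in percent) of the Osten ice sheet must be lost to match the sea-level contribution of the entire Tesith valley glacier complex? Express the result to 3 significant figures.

≈ 0.0920 %

Equal sea-level rise means equal mass of meltwater, i.e. equal mass of ice lost.
Ice mass of Tesith: 1.045×10^14 kg; ice mass of Osten: 1.136×10^17 kg.
Fraction required = 1.045×10^14 / 1.136×10^17 = 9.20×10^-4 → 0.0920 %.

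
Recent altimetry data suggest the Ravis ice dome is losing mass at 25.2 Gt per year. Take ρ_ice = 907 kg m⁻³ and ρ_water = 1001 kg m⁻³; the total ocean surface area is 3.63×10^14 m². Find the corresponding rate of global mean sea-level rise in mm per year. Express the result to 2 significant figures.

≈ 0.069 mm/yr

ρ_w = 1001 kg m⁻³. Annual water volume added = 25.2 Gt / ρ_w = 2.520×10^13 kg / 1001 kg m⁻³ = 2.517×10^10 m³.
Δh per year = 2.517×10^10 / 3.63×10^14 = 6.94×10^-5 m = 0.069 mm.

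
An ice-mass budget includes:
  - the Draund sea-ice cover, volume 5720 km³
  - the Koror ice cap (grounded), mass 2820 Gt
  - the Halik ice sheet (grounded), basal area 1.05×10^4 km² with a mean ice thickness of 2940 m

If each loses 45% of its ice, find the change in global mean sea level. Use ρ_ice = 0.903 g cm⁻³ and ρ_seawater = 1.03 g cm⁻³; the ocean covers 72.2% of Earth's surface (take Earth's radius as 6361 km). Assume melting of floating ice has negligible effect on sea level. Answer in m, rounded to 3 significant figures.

≈ 0.0365 m

The Draund sea-ice cover is floating and already displaces its own weight of water, so its melt adds essentially nothing to sea level.
Koror: 0.45 × 2820 Gt = 1.269×10^15 kg; dividing by ρ_w = 1.03 g cm⁻³ = 1030 kg m⁻³ gives 1.232×10^12 m³ of water.
Halik: ice volume = 1.05×10^4 km² × 2940 m = 3.087×10^4 km³; 0.45 × 3.087×10^4 × (903/1030) = 1.218×10^4 km³ of water.
Total added water ≈ 1.341×10^13 m³ over 3.67×10^14 m² → Δh = 0.0365 m.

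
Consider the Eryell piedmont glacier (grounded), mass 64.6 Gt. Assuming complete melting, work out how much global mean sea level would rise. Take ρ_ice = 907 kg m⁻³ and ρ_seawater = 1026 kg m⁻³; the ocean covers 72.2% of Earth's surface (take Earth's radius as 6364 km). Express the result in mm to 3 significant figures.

≈ 0.171 mm

Eryell: 64.6 Gt = 6.460×10^13 kg; dividing by ρ_w = 1026 kg m⁻³ gives 6.296×10^10 m³ of water.
Spread over 3.67×10^14 m² of ocean, Δh = 6.296×10^10 / 3.67×10^14 = 1.71×10^-4 m = 0.171 mm.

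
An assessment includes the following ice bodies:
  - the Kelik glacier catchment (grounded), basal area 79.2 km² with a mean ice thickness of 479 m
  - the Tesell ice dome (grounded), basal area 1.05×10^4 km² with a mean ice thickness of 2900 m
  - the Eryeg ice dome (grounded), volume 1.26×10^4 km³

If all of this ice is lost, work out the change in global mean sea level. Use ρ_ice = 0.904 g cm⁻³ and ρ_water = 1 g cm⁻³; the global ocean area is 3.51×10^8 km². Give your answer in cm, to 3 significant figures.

≈ 11.1 cm

Kelik: ice volume = 79.2 km² × 479 m = 37.94 km³; 37.94 × (904/1000) = 34.29 km³ of water.
Tesell: ice volume = 1.05×10^4 km² × 2900 m = 3.045×10^4 km³; 3.045×10^4 × (904/1000) = 2.753×10^4 km³ of water.
Eryeg: 1.26×10^4 km³ × (904/1000) = 1.139×10^4 km³ of water.
Total added water ≈ 3.895×10^13 m³ over 3.51×10^14 m² → Δh = 0.111 m = 11.1 cm.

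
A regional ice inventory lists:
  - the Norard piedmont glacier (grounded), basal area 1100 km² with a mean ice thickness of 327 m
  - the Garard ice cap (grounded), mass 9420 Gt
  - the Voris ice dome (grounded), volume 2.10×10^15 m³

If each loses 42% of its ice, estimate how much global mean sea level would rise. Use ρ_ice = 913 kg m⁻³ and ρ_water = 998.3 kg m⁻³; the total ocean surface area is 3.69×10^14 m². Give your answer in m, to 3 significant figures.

Norard: ice volume = 1100 km² × 327 m = 359.7 km³; 0.42 × 359.7 × (913/998.3) = 138.2 km³ of water.
Garard: 0.42 × 9420 Gt = 3.956×10^15 kg; dividing by ρ_w = 998.3 kg m⁻³ gives 3.963×10^12 m³ of water.
Voris: 0.42 × 2.10×10^15 m³ × (913/998.3) = 8.066×10^14 m³ of water.
Total added water ≈ 8.107×10^14 m³ over 3.69×10^14 m² → Δh = 2.20 m.

≈ 2.20 m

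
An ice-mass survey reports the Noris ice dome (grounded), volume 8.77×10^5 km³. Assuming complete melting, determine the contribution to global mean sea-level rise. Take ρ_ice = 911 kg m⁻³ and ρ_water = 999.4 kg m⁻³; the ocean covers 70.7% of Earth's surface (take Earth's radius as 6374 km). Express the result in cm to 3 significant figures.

≈ 221 cm

Noris: 8.77×10^5 km³ × (911/999.4) = 7.994×10^5 km³ of water.
Spread over 3.61×10^14 m² of ocean, Δh = 7.994×10^14 / 3.61×10^14 = 2.21 m = 221 cm.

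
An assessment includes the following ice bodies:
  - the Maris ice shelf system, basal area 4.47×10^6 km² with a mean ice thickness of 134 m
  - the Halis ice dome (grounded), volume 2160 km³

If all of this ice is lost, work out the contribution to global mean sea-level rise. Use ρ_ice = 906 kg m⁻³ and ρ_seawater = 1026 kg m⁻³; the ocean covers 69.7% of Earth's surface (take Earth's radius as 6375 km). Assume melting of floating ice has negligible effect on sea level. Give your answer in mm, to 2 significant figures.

≈ 5.4 mm

The Maris ice shelf system is floating and already displaces its own weight of water, so its melt adds essentially nothing to sea level.
Halis: 2160 km³ × (906/1026) = 1907 km³ of water.
Total added water ≈ 1.907×10^12 m³ over 3.56×10^14 m² → Δh = 5.36×10^-3 m = 5.4 mm.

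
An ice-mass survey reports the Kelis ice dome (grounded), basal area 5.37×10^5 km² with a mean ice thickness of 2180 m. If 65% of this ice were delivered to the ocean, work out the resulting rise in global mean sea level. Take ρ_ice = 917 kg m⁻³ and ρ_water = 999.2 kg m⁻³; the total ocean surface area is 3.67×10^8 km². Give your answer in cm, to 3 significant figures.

≈ 190 cm

Kelis: ice volume = 5.37×10^5 km² × 2180 m = 1.171×10^6 km³; 0.65 × 1.171×10^6 × (917/999.2) = 6.983×10^5 km³ of water.
Spread over 3.67×10^14 m² of ocean, Δh = 6.983×10^14 / 3.67×10^14 = 1.90 m = 190 cm.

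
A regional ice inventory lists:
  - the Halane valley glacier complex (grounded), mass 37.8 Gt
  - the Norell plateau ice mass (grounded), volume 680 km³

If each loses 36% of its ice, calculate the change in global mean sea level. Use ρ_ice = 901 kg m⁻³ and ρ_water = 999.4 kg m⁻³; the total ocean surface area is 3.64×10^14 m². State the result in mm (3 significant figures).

≈ 0.644 mm

Halane: 0.36 × 37.8 Gt = 1.361×10^13 kg; dividing by ρ_w = 999.4 kg m⁻³ gives 1.362×10^10 m³ of water.
Norell: 0.36 × 680 km³ × (901/999.4) = 220.7 km³ of water.
Total added water ≈ 2.343×10^11 m³ over 3.64×10^14 m² → Δh = 6.44×10^-4 m = 0.644 mm.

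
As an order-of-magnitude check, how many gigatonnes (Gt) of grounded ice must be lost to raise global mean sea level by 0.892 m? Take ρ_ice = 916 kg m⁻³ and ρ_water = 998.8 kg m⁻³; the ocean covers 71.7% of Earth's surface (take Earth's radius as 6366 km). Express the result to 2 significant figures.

Required water volume = Δh × A = 0.892 m × 3.65×10^14 m² = 3.257×10^14 m³.
ρ_w = 998.8 kg m⁻³, so the mass of water = 3.257×10^14 m³ × 998.8 kg m⁻³ = 3.253×10^17 kg = 3.3×10^5 Gt (and the same mass of ice, by conservation).

≈ 3.3×10^5 Gt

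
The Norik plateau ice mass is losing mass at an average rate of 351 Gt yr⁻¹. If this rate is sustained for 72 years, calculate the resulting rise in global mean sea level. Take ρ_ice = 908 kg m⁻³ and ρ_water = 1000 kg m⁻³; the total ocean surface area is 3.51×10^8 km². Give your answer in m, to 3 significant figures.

Total mass lost = 351 Gt/yr × 72 yr = 2.527×10^4 Gt = 2.527×10^16 kg.
ρ_w = 1000 kg m⁻³, so water volume = 2.527×10^16 / 1000 = 2.527×10^13 m³.
Δh = 2.527×10^13 / 3.51×10^14 = 0.0720 m.

≈ 0.0720 m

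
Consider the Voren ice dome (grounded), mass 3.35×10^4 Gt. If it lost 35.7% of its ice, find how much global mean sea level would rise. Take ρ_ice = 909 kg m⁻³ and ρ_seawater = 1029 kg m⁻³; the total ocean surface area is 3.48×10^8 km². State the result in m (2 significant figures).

≈ 0.033 m

Voren: 0.357 × 3.35×10^4 Gt = 1.196×10^16 kg; dividing by ρ_w = 1029 kg m⁻³ gives 1.162×10^13 m³ of water.
Spread over 3.48×10^14 m² of ocean, Δh = 1.162×10^13 / 3.48×10^14 = 0.0334 m.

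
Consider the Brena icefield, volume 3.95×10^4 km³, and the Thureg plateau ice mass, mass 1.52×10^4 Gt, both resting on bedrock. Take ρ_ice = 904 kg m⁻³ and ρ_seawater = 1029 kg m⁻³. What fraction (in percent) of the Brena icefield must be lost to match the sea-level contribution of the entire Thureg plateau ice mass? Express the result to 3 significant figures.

≈ 42.6 %

Equal sea-level rise means equal mass of meltwater, i.e. equal mass of ice lost.
Ice mass of Thureg: 1.520×10^16 kg; ice mass of Brena: 3.571×10^16 kg.
Fraction required = 1.520×10^16 / 3.571×10^16 = 0.426 → 42.6 %.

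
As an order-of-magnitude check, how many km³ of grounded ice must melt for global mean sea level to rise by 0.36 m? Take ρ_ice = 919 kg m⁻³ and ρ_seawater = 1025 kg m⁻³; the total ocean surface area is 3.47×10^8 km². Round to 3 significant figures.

≈ 1.39×10^5 km³

Required water volume = Δh × A = 0.36 m × 3.47×10^14 m² = 1.249×10^14 m³ = 1.249×10^5 km³.
Ice volume = water volume × ρ_w/ρ_ice = 1.249×10^5 × 1025/919 = 1.39×10^5 km³.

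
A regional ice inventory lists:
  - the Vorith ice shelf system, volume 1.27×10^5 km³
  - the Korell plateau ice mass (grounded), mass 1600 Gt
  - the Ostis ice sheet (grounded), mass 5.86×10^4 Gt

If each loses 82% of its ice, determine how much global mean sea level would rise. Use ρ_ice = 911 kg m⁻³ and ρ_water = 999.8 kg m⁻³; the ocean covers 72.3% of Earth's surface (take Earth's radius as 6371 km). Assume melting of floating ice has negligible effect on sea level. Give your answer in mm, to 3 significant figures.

The Vorith ice shelf system is floating and already displaces its own weight of water, so its melt adds essentially nothing to sea level.
Korell: 0.82 × 1600 Gt = 1.312×10^15 kg; dividing by ρ_w = 999.8 kg m⁻³ gives 1.312×10^12 m³ of water.
Ostis: 0.82 × 5.86×10^4 Gt = 4.805×10^16 kg; dividing by ρ_w = 999.8 kg m⁻³ gives 4.806×10^13 m³ of water.
Total added water ≈ 4.937×10^13 m³ over 3.69×10^14 m² → Δh = 0.134 m = 134 mm.

≈ 134 mm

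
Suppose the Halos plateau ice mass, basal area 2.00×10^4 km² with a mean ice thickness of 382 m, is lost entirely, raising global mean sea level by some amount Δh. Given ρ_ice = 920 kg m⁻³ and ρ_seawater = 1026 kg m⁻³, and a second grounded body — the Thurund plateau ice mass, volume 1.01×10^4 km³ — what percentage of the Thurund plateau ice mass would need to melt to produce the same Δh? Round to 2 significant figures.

Equal sea-level rise means equal mass of meltwater, i.e. equal mass of ice lost.
Ice mass of Halos: 7.029×10^15 kg; ice mass of Thurund: 9.292×10^15 kg.
Fraction required = 7.029×10^15 / 9.292×10^15 = 0.756 → 76 %.

≈ 76 %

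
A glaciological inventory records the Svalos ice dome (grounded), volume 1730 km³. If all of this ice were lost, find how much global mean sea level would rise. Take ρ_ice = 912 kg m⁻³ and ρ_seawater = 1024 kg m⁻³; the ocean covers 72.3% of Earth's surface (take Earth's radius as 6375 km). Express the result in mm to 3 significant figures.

≈ 4.17 mm

Svalos: 1730 km³ × (912/1024) = 1541 km³ of water.
Spread over 3.69×10^14 m² of ocean, Δh = 1.541×10^12 / 3.69×10^14 = 4.17×10^-3 m = 4.17 mm.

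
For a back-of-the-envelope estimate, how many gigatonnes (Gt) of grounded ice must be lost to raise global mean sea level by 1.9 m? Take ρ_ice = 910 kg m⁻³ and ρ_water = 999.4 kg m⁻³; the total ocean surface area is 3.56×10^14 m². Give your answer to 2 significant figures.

Required water volume = Δh × A = 1.9 m × 3.56×10^14 m² = 6.764×10^14 m³.
ρ_w = 999.4 kg m⁻³, so the mass of water = 6.764×10^14 m³ × 999.4 kg m⁻³ = 6.760×10^17 kg = 6.8×10^5 Gt (and the same mass of ice, by conservation).

≈ 6.8×10^5 Gt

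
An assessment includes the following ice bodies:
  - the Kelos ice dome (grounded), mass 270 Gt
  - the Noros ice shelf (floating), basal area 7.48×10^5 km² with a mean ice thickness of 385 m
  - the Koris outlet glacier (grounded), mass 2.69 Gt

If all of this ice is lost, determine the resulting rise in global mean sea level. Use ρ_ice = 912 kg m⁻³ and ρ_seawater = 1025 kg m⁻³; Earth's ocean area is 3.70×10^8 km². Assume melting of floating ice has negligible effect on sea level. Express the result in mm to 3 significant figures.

Kelos: 270 Gt = 2.700×10^14 kg; dividing by ρ_w = 1025 kg m⁻³ gives 2.634×10^11 m³ of water.
The Noros ice shelf is floating and already displaces its own weight of water, so its melt adds essentially nothing to sea level.
Koris: 2.69 Gt = 2.690×10^12 kg; dividing by ρ_w = 1025 kg m⁻³ gives 2.624×10^9 m³ of water.
Total added water ≈ 2.660×10^11 m³ over 3.70×10^14 m² → Δh = 7.19×10^-4 m = 0.719 mm.

≈ 0.719 mm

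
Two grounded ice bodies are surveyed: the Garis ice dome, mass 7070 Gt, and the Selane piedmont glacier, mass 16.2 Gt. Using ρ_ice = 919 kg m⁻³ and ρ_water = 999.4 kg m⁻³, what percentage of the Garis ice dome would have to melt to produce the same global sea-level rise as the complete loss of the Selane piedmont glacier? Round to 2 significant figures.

≈ 0.23 %

Equal sea-level rise means equal mass of meltwater, i.e. equal mass of ice lost.
Ice mass of Selane: 1.620×10^13 kg; ice mass of Garis: 7.070×10^15 kg.
Fraction required = 1.620×10^13 / 7.070×10^15 = 2.29×10^-3 → 0.23 %.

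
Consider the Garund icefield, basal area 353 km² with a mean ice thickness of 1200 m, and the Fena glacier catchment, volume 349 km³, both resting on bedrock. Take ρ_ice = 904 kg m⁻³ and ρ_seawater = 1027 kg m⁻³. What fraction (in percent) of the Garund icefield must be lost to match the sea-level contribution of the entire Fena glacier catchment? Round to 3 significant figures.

Equal sea-level rise means equal mass of meltwater, i.e. equal mass of ice lost.
Ice mass of Fena: 3.155×10^14 kg; ice mass of Garund: 3.829×10^14 kg.
Fraction required = 3.155×10^14 / 3.829×10^14 = 0.824 → 82.4 %.

≈ 82.4 %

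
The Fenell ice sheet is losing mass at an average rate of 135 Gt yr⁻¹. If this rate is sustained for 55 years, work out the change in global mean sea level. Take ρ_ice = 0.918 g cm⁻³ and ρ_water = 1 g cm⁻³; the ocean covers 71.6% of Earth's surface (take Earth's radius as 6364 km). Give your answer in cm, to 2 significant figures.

≈ 2.0 cm

Total mass lost = 135 Gt/yr × 55 yr = 7425 Gt = 7.425×10^15 kg.
ρ_w = 1 g cm⁻³ = 1000 kg m⁻³, so water volume = 7.425×10^15 / 1000 = 7.425×10^12 m³.
Δh = 7.425×10^12 / 3.64×10^14 = 0.0204 m = 2.0 cm.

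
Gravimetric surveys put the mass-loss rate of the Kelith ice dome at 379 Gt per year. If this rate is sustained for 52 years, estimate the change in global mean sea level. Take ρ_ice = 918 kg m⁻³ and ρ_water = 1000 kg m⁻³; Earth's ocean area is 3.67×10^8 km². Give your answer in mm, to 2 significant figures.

Total mass lost = 379 Gt/yr × 52 yr = 1.971×10^4 Gt = 1.971×10^16 kg.
ρ_w = 1000 kg m⁻³, so water volume = 1.971×10^16 / 1000 = 1.971×10^13 m³.
Δh = 1.971×10^13 / 3.67×10^14 = 0.0537 m = 54 mm.

≈ 54 mm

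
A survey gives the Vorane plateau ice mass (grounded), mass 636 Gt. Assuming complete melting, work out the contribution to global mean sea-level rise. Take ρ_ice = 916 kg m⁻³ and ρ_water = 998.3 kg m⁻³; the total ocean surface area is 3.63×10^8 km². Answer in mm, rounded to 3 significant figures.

Vorane: 636 Gt = 6.360×10^14 kg; dividing by ρ_w = 998.3 kg m⁻³ gives 6.371×10^11 m³ of water.
Spread over 3.63×10^14 m² of ocean, Δh = 6.371×10^11 / 3.63×10^14 = 1.76×10^-3 m = 1.76 mm.

≈ 1.76 mm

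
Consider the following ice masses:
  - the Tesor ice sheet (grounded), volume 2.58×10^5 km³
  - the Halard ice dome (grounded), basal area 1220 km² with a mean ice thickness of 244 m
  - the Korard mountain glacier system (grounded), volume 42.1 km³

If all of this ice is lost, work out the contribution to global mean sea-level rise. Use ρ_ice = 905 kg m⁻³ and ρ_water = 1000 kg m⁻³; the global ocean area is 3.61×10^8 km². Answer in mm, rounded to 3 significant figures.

Tesor: 2.58×10^5 km³ × (905/1000) = 2.335×10^5 km³ of water.
Halard: ice volume = 1220 km² × 244 m = 297.7 km³; 297.7 × (905/1000) = 269.4 km³ of water.
Korard: 42.1 km³ × (905/1000) = 38.10 km³ of water.
Total added water ≈ 2.338×10^14 m³ over 3.61×10^14 m² → Δh = 0.648 m = 648 mm.

≈ 648 mm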